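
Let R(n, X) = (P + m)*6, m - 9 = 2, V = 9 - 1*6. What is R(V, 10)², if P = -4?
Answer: 1764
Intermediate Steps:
V = 3 (V = 9 - 6 = 3)
m = 11 (m = 9 + 2 = 11)
R(n, X) = 42 (R(n, X) = (-4 + 11)*6 = 7*6 = 42)
R(V, 10)² = 42² = 1764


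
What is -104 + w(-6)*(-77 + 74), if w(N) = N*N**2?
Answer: 544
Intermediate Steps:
w(N) = N**3
-104 + w(-6)*(-77 + 74) = -104 + (-6)**3*(-77 + 74) = -104 - 216*(-3) = -104 + 648 = 544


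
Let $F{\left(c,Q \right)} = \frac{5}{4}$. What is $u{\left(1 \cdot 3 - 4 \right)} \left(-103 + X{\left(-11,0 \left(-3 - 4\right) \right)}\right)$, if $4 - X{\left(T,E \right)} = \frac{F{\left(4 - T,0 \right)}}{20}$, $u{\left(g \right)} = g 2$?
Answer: $\frac{1585}{8} \approx 198.13$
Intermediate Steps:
$F{\left(c,Q \right)} = \frac{5}{4}$ ($F{\left(c,Q \right)} = 5 \cdot \frac{1}{4} = \frac{5}{4}$)
$u{\left(g \right)} = 2 g$
$X{\left(T,E \right)} = \frac{63}{16}$ ($X{\left(T,E \right)} = 4 - \frac{5}{4 \cdot 20} = 4 - \frac{5}{4} \cdot \frac{1}{20} = 4 - \frac{1}{16} = \frac{63}{16}$)
$u{\left(1 \cdot 3 - 4 \right)} \left(-103 + X{\left(-11,0 \left(-3 - 4\right) \right)}\right) = 2 \left(1 \cdot 3 - 4\right) \left(-103 + \frac{63}{16}\right) = 2 \left(3 - 4\right) \left(- \frac{1585}{16}\right) = 2 \left(-1\right) \left(- \frac{1585}{16}\right) = \left(-2\right) \left(- \frac{1585}{16}\right) = \frac{1585}{8}$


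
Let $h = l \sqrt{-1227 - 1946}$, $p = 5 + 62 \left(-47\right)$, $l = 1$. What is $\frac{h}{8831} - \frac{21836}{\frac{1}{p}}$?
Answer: $63520924 + \frac{i \sqrt{3173}}{8831} \approx 6.3521 \cdot 10^{7} + 0.0063786 i$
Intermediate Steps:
$p = -2909$ ($p = 5 - 2914 = -2909$)
$h = i \sqrt{3173}$ ($h = 1 \sqrt{-1227 - 1946} = 1 \sqrt{-3173} = 1 i \sqrt{3173} = i \sqrt{3173} \approx 56.329 i$)
$\frac{h}{8831} - \frac{21836}{\frac{1}{p}} = \frac{i \sqrt{3173}}{8831} - \frac{21836}{\frac{1}{-2909}} = i \sqrt{3173} \cdot \frac{1}{8831} - \frac{21836}{- \frac{1}{2909}} = \frac{i \sqrt{3173}}{8831} - -63520924 = \frac{i \sqrt{3173}}{8831} + 63520924 = 63520924 + \frac{i \sqrt{3173}}{8831}$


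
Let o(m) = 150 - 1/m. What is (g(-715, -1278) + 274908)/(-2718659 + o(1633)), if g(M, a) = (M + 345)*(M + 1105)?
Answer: -35547144/739887533 ≈ -0.048044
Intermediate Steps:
g(M, a) = (345 + M)*(1105 + M)
(g(-715, -1278) + 274908)/(-2718659 + o(1633)) = ((381225 + (-715)² + 1450*(-715)) + 274908)/(-2718659 + (150 - 1/1633)) = ((381225 + 511225 - 1036750) + 274908)/(-2718659 + (150 - 1*1/1633)) = (-144300 + 274908)/(-2718659 + (150 - 1/1633)) = 130608/(-2718659 + 244949/1633) = 130608/(-4439325198/1633) = 130608*(-1633/4439325198) = -35547144/739887533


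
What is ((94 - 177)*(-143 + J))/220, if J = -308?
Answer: 3403/20 ≈ 170.15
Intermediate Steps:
((94 - 177)*(-143 + J))/220 = ((94 - 177)*(-143 - 308))/220 = -83*(-451)*(1/220) = 37433*(1/220) = 3403/20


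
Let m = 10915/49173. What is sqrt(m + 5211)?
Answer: sqrt(9204273906)/1329 ≈ 72.189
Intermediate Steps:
m = 295/1329 (m = 10915*(1/49173) = 295/1329 ≈ 0.22197)
sqrt(m + 5211) = sqrt(295/1329 + 5211) = sqrt(6925714/1329) = sqrt(9204273906)/1329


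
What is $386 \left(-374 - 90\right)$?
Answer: $-179104$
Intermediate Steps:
$386 \left(-374 - 90\right) = 386 \left(-464\right) = -179104$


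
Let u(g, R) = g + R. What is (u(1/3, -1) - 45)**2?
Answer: 18769/9 ≈ 2085.4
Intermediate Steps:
u(g, R) = R + g
(u(1/3, -1) - 45)**2 = ((-1 + 1/3) - 45)**2 = (-2/3 - 45)**2 = (-137/3)**2 = 18769/9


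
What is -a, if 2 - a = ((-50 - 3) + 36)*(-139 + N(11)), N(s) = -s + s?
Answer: 2361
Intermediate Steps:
N(s) = 0
a = -2361 (a = 2 - ((-50 - 3) + 36)*(-139 + 0) = 2 - (-53 + 36)*(-139) = 2 - (-17)*(-139) = 2 - 1*2363 = 2 - 2363 = -2361)
-a = -1*(-2361) = 2361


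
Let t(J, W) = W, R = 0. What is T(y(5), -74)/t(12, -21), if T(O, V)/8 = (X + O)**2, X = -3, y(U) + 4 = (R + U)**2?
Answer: -864/7 ≈ -123.43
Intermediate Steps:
y(U) = -4 + U**2 (y(U) = -4 + (0 + U)**2 = -4 + U**2)
T(O, V) = 8*(-3 + O)**2
T(y(5), -74)/t(12, -21) = (8*(-3 + (-4 + 5**2))**2)/(-21) = (8*(-3 + (-4 + 25))**2)*(-1/21) = (8*(-3 + 21)**2)*(-1/21) = (8*18**2)*(-1/21) = (8*324)*(-1/21) = 2592*(-1/21) = -864/7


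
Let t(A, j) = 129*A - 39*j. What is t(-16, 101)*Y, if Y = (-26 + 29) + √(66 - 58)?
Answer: -18009 - 12006*√2 ≈ -34988.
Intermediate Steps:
t(A, j) = -39*j + 129*A
Y = 3 + 2*√2 (Y = 3 + √8 = 3 + 2*√2 ≈ 5.8284)
t(-16, 101)*Y = (-39*101 + 129*(-16))*(3 + 2*√2) = (-3939 - 2064)*(3 + 2*√2) = -6003*(3 + 2*√2) = -18009 - 12006*√2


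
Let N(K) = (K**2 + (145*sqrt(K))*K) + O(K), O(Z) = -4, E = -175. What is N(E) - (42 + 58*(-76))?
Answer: 34987 - 126875*I*sqrt(7) ≈ 34987.0 - 3.3568e+5*I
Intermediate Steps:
N(K) = -4 + K**2 + 145*K**(3/2) (N(K) = (K**2 + (145*sqrt(K))*K) - 4 = (K**2 + 145*K**(3/2)) - 4 = -4 + K**2 + 145*K**(3/2))
N(E) - (42 + 58*(-76)) = (-4 + (-175)**2 + 145*(-175)**(3/2)) - (42 + 58*(-76)) = (-4 + 30625 + 145*(-875*I*sqrt(7))) - (42 - 4408) = (-4 + 30625 - 126875*I*sqrt(7)) - 1*(-4366) = (30621 - 126875*I*sqrt(7)) + 4366 = 34987 - 126875*I*sqrt(7)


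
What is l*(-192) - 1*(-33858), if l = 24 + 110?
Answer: 8130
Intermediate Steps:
l = 134
l*(-192) - 1*(-33858) = 134*(-192) - 1*(-33858) = -25728 + 33858 = 8130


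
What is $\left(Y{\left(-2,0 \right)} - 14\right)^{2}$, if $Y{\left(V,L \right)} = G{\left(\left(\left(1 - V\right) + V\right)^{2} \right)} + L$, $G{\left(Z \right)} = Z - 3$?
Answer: $256$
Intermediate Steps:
$G{\left(Z \right)} = -3 + Z$
$Y{\left(V,L \right)} = -2 + L$ ($Y{\left(V,L \right)} = \left(-3 + \left(\left(1 - V\right) + V\right)^{2}\right) + L = \left(-3 + 1^{2}\right) + L = \left(-3 + 1\right) + L = -2 + L$)
$\left(Y{\left(-2,0 \right)} - 14\right)^{2} = \left(\left(-2 + 0\right) - 14\right)^{2} = \left(-2 - 14\right)^{2} = \left(-16\right)^{2} = 256$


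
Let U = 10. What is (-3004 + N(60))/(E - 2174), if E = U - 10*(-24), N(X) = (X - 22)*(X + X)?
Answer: -389/481 ≈ -0.80873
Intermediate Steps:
N(X) = 2*X*(-22 + X) (N(X) = (-22 + X)*(2*X) = 2*X*(-22 + X))
E = 250 (E = 10 - 10*(-24) = 10 + 240 = 250)
(-3004 + N(60))/(E - 2174) = (-3004 + 2*60*(-22 + 60))/(250 - 2174) = (-3004 + 2*60*38)/(-1924) = (-3004 + 4560)*(-1/1924) = 1556*(-1/1924) = -389/481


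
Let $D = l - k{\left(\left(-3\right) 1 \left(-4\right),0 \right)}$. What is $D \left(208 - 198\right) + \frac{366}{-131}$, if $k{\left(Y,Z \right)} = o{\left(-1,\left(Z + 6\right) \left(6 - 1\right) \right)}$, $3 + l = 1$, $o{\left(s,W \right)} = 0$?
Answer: $- \frac{2986}{131} \approx -22.794$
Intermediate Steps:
$l = -2$ ($l = -3 + 1 = -2$)
$k{\left(Y,Z \right)} = 0$
$D = -2$ ($D = -2 - 0 = -2 + 0 = -2$)
$D \left(208 - 198\right) + \frac{366}{-131} = - 2 \left(208 - 198\right) + \frac{366}{-131} = \left(-2\right) 10 + 366 \left(- \frac{1}{131}\right) = -20 - \frac{366}{131} = - \frac{2986}{131}$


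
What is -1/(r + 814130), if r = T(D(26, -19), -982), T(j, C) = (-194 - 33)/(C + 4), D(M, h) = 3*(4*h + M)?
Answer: -978/796219367 ≈ -1.2283e-6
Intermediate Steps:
D(M, h) = 3*M + 12*h (D(M, h) = 3*(M + 4*h) = 3*M + 12*h)
T(j, C) = -227/(4 + C)
r = 227/978 (r = -227/(4 - 982) = -227/(-978) = -227*(-1/978) = 227/978 ≈ 0.23211)
-1/(r + 814130) = -1/(227/978 + 814130) = -1/796219367/978 = -1*978/796219367 = -978/796219367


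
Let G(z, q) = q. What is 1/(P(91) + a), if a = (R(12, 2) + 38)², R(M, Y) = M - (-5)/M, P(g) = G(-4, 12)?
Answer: 144/367753 ≈ 0.00039157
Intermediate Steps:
P(g) = 12
R(M, Y) = M + 5/M
a = 366025/144 (a = ((12 + 5/12) + 38)² = (149/12 + 38)² = (605/12)² = 366025/144 ≈ 2541.8)
1/(P(91) + a) = 1/(12 + 366025/144) = 1/(367753/144) = 144/367753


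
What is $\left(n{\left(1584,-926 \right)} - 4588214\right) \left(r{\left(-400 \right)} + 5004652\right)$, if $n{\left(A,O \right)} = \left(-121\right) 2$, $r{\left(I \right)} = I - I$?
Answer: $-22963625497312$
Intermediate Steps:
$r{\left(I \right)} = 0$
$n{\left(A,O \right)} = -242$
$\left(n{\left(1584,-926 \right)} - 4588214\right) \left(r{\left(-400 \right)} + 5004652\right) = \left(-242 - 4588214\right) \left(0 + 5004652\right) = \left(-4588456\right) 5004652 = -22963625497312$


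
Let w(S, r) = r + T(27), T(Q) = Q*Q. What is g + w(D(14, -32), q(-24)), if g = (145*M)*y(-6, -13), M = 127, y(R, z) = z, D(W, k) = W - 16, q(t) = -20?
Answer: -238686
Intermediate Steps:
T(Q) = Q**2
D(W, k) = -16 + W
w(S, r) = 729 + r (w(S, r) = r + 27**2 = r + 729 = 729 + r)
g = -239395 (g = (145*127)*(-13) = 18415*(-13) = -239395)
g + w(D(14, -32), q(-24)) = -239395 + (729 - 20) = -239395 + 709 = -238686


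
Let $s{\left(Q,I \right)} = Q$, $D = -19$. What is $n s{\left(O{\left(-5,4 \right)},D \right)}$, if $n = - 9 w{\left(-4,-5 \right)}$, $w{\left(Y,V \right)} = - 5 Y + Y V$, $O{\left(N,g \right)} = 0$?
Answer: $0$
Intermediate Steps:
$w{\left(Y,V \right)} = - 5 Y + V Y$
$n = -360$ ($n = - 9 \left(- 4 \left(-5 - 5\right)\right) = - 9 \left(\left(-4\right) \left(-10\right)\right) = \left(-9\right) 40 = -360$)
$n s{\left(O{\left(-5,4 \right)},D \right)} = \left(-360\right) 0 = 0$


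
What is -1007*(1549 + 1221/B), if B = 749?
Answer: -1169551954/749 ≈ -1.5615e+6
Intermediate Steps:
-1007*(1549 + 1221/B) = -1007*(1549 + 1221/749) = -1007*1161422/749 = -1169551954/749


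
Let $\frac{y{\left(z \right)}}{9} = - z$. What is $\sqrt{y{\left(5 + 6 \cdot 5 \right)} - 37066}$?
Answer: $i \sqrt{37381} \approx 193.34 i$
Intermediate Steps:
$y{\left(z \right)} = - 9 z$ ($y{\left(z \right)} = 9 \left(- z\right) = - 9 z$)
$\sqrt{y{\left(5 + 6 \cdot 5 \right)} - 37066} = \sqrt{- 9 \left(5 + 6 \cdot 5\right) - 37066} = \sqrt{- 9 \left(5 + 30\right) - 37066} = \sqrt{\left(-9\right) 35 - 37066} = \sqrt{-315 - 37066} = \sqrt{-37381} = i \sqrt{37381}$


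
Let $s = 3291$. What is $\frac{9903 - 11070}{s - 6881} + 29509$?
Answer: $\frac{105938477}{3590} \approx 29509.0$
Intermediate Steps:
$\frac{9903 - 11070}{s - 6881} + 29509 = \frac{9903 - 11070}{3291 - 6881} + 29509 = - \frac{1167}{-3590} + 29509 = \left(-1167\right) \left(- \frac{1}{3590}\right) + 29509 = \frac{1167}{3590} + 29509 = \frac{105938477}{3590}$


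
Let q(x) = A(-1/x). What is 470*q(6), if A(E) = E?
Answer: -235/3 ≈ -78.333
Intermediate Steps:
q(x) = -1/x
470*q(6) = 470*(-1/6) = -235/3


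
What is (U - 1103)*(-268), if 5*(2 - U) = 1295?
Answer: 364480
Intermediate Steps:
U = -257 (U = 2 - 1/5*1295 = 2 - 259 = -257)
(U - 1103)*(-268) = (-257 - 1103)*(-268) = -1360*(-268) = 364480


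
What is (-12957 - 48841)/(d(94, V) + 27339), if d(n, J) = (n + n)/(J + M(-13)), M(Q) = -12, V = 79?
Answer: -4140466/1831901 ≈ -2.2602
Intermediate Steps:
d(n, J) = 2*n/(-12 + J) (d(n, J) = (n + n)/(J - 12) = (2*n)/(-12 + J) = 2*n/(-12 + J))
(-12957 - 48841)/(d(94, V) + 27339) = (-12957 - 48841)/(2*94/(-12 + 79) + 27339) = -61798/(2*94/67 + 27339) = -61798/(2*94*(1/67) + 27339) = -61798/(188/67 + 27339) = -61798/1831901/67 = -61798*67/1831901 = -4140466/1831901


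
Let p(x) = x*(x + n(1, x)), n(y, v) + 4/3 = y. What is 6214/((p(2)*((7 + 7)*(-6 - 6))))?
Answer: -3107/280 ≈ -11.096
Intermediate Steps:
n(y, v) = -4/3 + y
p(x) = x*(-⅓ + x) (p(x) = x*(x + (-4/3 + 1)) = x*(x - ⅓) = x*(-⅓ + x))
6214/((p(2)*((7 + 7)*(-6 - 6)))) = 6214/(((2*(-⅓ + 2))*((7 + 7)*(-6 - 6)))) = 6214/(((2*(5/3))*(14*(-12)))) = 6214/(((10/3)*(-168))) = 6214/(-560) = 6214*(-1/560) = -3107/280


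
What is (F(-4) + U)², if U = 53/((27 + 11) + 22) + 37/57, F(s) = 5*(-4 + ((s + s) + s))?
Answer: 8001839209/1299600 ≈ 6157.2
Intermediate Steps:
F(s) = -20 + 15*s (F(s) = 5*(-4 + (2*s + s)) = 5*(-4 + 3*s) = -20 + 15*s)
U = 1747/1140 (U = 53/(38 + 22) + 37*(1/57) = 53/60 + 37/57 = 1747/1140 ≈ 1.5325)
(F(-4) + U)² = ((-20 + 15*(-4)) + 1747/1140)² = ((-20 - 60) + 1747/1140)² = (-80 + 1747/1140)² = (-89453/1140)² = 8001839209/1299600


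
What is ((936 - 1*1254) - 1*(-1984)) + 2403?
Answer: 4069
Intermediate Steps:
((936 - 1*1254) - 1*(-1984)) + 2403 = ((936 - 1254) + 1984) + 2403 = (-318 + 1984) + 2403 = 1666 + 2403 = 4069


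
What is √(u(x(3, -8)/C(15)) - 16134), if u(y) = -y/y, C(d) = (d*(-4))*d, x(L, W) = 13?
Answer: I*√16135 ≈ 127.02*I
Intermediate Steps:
C(d) = -4*d² (C(d) = (-4*d)*d = -4*d²)
u(y) = -1 (u(y) = -1*1 = -1)
√(u(x(3, -8)/C(15)) - 16134) = √(-1 - 16134) = √(-16135) = I*√16135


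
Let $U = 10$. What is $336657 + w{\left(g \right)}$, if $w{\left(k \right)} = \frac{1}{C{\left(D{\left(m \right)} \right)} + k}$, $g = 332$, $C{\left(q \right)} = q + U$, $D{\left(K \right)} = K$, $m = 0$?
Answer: $\frac{115136695}{342} \approx 3.3666 \cdot 10^{5}$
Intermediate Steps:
$C{\left(q \right)} = 10 + q$ ($C{\left(q \right)} = q + 10 = 10 + q$)
$w{\left(k \right)} = \frac{1}{10 + k}$ ($w{\left(k \right)} = \frac{1}{\left(10 + 0\right) + k} = \frac{1}{10 + k}$)
$336657 + w{\left(g \right)} = 336657 + \frac{1}{10 + 332} = 336657 + \frac{1}{342} = \frac{115136695}{342}$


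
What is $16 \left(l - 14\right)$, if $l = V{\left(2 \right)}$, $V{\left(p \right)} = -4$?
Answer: $-288$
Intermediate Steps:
$l = -4$
$16 \left(l - 14\right) = 16 \left(-4 - 14\right) = 16 \left(-18\right) = -288$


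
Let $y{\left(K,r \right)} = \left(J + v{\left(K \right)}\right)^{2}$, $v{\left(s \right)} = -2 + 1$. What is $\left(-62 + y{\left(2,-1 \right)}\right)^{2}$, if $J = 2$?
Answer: $3721$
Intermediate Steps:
$v{\left(s \right)} = -1$
$y{\left(K,r \right)} = 1$ ($y{\left(K,r \right)} = \left(2 - 1\right)^{2} = 1^{2} = 1$)
$\left(-62 + y{\left(2,-1 \right)}\right)^{2} = \left(-62 + 1\right)^{2} = \left(-61\right)^{2} = 3721$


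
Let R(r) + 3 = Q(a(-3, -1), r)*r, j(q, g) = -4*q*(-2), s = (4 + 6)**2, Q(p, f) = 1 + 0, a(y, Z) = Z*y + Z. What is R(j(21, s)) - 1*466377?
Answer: -466212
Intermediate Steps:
a(y, Z) = Z + Z*y
Q(p, f) = 1
s = 100 (s = 10**2 = 100)
j(q, g) = 8*q
R(r) = -3 + r (R(r) = -3 + 1*r = -3 + r)
R(j(21, s)) - 1*466377 = (-3 + 8*21) - 1*466377 = (-3 + 168) - 466377 = 165 - 466377 = -466212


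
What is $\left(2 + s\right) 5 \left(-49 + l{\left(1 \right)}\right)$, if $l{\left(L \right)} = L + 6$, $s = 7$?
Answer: $-1890$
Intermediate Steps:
$l{\left(L \right)} = 6 + L$
$\left(2 + s\right) 5 \left(-49 + l{\left(1 \right)}\right) = \left(2 + 7\right) 5 \left(-49 + \left(6 + 1\right)\right) = 9 \cdot 5 \left(-49 + 7\right) = 45 \left(-42\right) = -1890$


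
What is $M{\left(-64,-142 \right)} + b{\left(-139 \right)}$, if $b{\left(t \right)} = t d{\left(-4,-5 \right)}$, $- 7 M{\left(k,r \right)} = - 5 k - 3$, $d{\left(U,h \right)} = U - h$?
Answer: $- \frac{1290}{7} \approx -184.29$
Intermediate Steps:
$M{\left(k,r \right)} = \frac{3}{7} + \frac{5 k}{7}$ ($M{\left(k,r \right)} = - \frac{- 5 k - 3}{7} = - \frac{-3 - 5 k}{7} = \frac{3}{7} + \frac{5 k}{7}$)
$b{\left(t \right)} = t$ ($b{\left(t \right)} = t \left(-4 - -5\right) = t \left(-4 + 5\right) = t 1 = t$)
$M{\left(-64,-142 \right)} + b{\left(-139 \right)} = \left(\frac{3}{7} + \frac{5}{7} \left(-64\right)\right) - 139 = \left(\frac{3}{7} - \frac{320}{7}\right) - 139 = - \frac{317}{7} - 139 = - \frac{1290}{7}$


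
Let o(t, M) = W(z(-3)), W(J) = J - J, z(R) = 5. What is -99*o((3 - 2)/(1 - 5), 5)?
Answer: 0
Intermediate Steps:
W(J) = 0
o(t, M) = 0
-99*o((3 - 2)/(1 - 5), 5) = -99*0 = 0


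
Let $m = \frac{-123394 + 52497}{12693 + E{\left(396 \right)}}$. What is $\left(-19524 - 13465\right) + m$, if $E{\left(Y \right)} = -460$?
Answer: $- \frac{403625334}{12233} \approx -32995.0$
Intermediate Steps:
$m = - \frac{70897}{12233}$ ($m = \frac{-123394 + 52497}{12693 - 460} = - \frac{70897}{12233} \approx -5.7956$)
$\left(-19524 - 13465\right) + m = \left(-19524 - 13465\right) - \frac{70897}{12233} = -32989 - \frac{70897}{12233} = - \frac{403625334}{12233}$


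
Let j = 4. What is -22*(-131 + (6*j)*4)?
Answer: 770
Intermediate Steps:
-22*(-131 + (6*j)*4) = -22*(-131 + (6*4)*4) = -22*(-131 + 24*4) = -22*(-131 + 96) = -22*(-35) = 770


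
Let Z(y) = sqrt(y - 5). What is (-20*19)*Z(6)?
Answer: -380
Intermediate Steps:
Z(y) = sqrt(-5 + y)
(-20*19)*Z(6) = (-20*19)*sqrt(-5 + 6) = -380*sqrt(1) = -380*1 = -380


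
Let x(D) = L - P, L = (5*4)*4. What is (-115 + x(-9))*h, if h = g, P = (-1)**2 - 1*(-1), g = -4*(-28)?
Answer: -4144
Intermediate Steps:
g = 112
P = 2 (P = 1 + 1 = 2)
L = 80 (L = 20*4 = 80)
x(D) = 78 (x(D) = 80 - 1*2 = 80 - 2 = 78)
h = 112
(-115 + x(-9))*h = (-115 + 78)*112 = -37*112 = -4144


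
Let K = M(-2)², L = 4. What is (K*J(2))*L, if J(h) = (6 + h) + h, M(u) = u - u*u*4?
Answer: 12960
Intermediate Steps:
M(u) = u - 4*u² (M(u) = u - u²*4 = u - 4*u²)
J(h) = 6 + 2*h
K = 324 (K = (-2*(1 - 4*(-2)))² = (-2*(1 + 8))² = (-2*9)² = (-18)² = 324)
(K*J(2))*L = (324*(6 + 2*2))*4 = (324*(6 + 4))*4 = (324*10)*4 = 3240*4 = 12960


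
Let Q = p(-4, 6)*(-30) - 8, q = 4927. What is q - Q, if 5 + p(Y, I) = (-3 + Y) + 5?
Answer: 4725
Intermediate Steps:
p(Y, I) = -3 + Y (p(Y, I) = -5 + ((-3 + Y) + 5) = -5 + (2 + Y) = -3 + Y)
Q = 202 (Q = (-3 - 4)*(-30) - 8 = -7*(-30) - 8 = 210 - 8 = 202)
q - Q = 4927 - 1*202 = 4927 - 202 = 4725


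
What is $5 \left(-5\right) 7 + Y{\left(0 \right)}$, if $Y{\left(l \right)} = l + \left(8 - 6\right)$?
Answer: $-173$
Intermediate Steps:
$Y{\left(l \right)} = 2 + l$ ($Y{\left(l \right)} = l + \left(8 - 6\right) = l + 2 = 2 + l$)
$5 \left(-5\right) 7 + Y{\left(0 \right)} = 5 \left(-5\right) 7 + \left(2 + 0\right) = \left(-25\right) 7 + 2 = -175 + 2 = -173$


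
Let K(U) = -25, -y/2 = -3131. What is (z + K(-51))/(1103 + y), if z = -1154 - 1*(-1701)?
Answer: 174/2455 ≈ 0.070876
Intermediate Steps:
y = 6262 (y = -2*(-3131) = 6262)
z = 547 (z = -1154 + 1701 = 547)
(z + K(-51))/(1103 + y) = (547 - 25)/(1103 + 6262) = 522/7365 = 522*(1/7365) = 174/2455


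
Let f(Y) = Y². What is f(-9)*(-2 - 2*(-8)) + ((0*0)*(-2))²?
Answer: 1134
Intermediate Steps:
f(-9)*(-2 - 2*(-8)) + ((0*0)*(-2))² = (-9)²*(-2 - 2*(-8)) + ((0*0)*(-2))² = 81*(-2 + 16) + (0*(-2))² = 81*14 + 0² = 1134 + 0 = 1134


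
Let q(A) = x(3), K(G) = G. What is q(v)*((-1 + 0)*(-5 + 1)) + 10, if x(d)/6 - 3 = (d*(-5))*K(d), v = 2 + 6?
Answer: -998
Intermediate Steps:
v = 8
x(d) = 18 - 30*d² (x(d) = 18 + 6*((d*(-5))*d) = 18 + 6*((-5*d)*d) = 18 + 6*(-5*d²) = 18 - 30*d²)
q(A) = -252 (q(A) = 18 - 30*3² = 18 - 30*9 = 18 - 270 = -252)
q(v)*((-1 + 0)*(-5 + 1)) + 10 = -252*(-1 + 0)*(-5 + 1) + 10 = -(-252)*(-4) + 10 = -252*4 + 10 = -1008 + 10 = -998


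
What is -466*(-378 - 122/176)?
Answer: 7764725/44 ≈ 1.7647e+5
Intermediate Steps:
-466*(-378 - 122/176) = -466*(-378 - 122*1/176) = -466*(-378 - 61/88) = -466*(-33325)/88 = -1*(-7764725/44) = 7764725/44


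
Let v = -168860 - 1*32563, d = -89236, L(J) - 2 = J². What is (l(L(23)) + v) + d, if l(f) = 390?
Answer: -290269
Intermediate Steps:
L(J) = 2 + J²
v = -201423 (v = -168860 - 32563 = -201423)
(l(L(23)) + v) + d = (390 - 201423) - 89236 = -201033 - 89236 = -290269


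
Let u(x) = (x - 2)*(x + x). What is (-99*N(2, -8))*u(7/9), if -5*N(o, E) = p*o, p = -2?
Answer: 6776/45 ≈ 150.58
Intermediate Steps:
N(o, E) = 2*o/5 (N(o, E) = -(-2)*o/5 = 2*o/5)
u(x) = 2*x*(-2 + x) (u(x) = (-2 + x)*(2*x) = 2*x*(-2 + x))
(-99*N(2, -8))*u(7/9) = (-198*2/5)*(2*(7/9)*(-2 + 7/9)) = (-99*⅘)*(2*(7*(⅑))*(-2 + 7*(⅑))) = -792*7*(-2 + 7/9)/(5*9) = -792*7*(-11)/(5*9*9) = -396/5*(-154/81) = 6776/45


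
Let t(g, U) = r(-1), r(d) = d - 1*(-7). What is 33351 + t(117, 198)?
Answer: 33357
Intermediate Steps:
r(d) = 7 + d (r(d) = d + 7 = 7 + d)
t(g, U) = 6 (t(g, U) = 7 - 1 = 6)
33351 + t(117, 198) = 33351 + 6 = 33357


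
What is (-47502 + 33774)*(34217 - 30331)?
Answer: -53347008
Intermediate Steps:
(-47502 + 33774)*(34217 - 30331) = -13728*3886 = -53347008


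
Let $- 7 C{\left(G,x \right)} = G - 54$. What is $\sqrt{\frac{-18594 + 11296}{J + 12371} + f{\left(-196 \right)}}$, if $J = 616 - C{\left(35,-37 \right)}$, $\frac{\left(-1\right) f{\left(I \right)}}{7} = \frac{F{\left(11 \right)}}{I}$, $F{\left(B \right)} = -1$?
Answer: $\frac{i \sqrt{241973856635}}{636230} \approx 0.77316 i$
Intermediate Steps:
$C{\left(G,x \right)} = \frac{54}{7} - \frac{G}{7}$ ($C{\left(G,x \right)} = - \frac{G - 54}{7} = - \frac{-54 + G}{7} = \frac{54}{7} - \frac{G}{7}$)
$f{\left(I \right)} = \frac{7}{I}$ ($f{\left(I \right)} = - 7 \left(- \frac{1}{I}\right) = \frac{7}{I}$)
$J = \frac{4293}{7}$ ($J = 616 - \left(\frac{54}{7} - 5\right) = 616 - \frac{19}{7} = \frac{4293}{7} \approx 613.29$)
$\sqrt{\frac{-18594 + 11296}{J + 12371} + f{\left(-196 \right)}} = \sqrt{\frac{-18594 + 11296}{\frac{4293}{7} + 12371} + \frac{7}{-196}} = \sqrt{- \frac{7298}{\frac{90890}{7}} + 7 \left(- \frac{1}{196}\right)} = \sqrt{\left(-7298\right) \frac{7}{90890} - \frac{1}{28}} = \sqrt{- \frac{25543}{45445} - \frac{1}{28}} = \sqrt{- \frac{760649}{1272460}} = \frac{i \sqrt{241973856635}}{636230}$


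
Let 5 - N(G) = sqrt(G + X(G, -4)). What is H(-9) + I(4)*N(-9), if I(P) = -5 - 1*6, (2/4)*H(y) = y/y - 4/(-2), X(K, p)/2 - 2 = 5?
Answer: -49 + 11*sqrt(5) ≈ -24.403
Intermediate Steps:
X(K, p) = 14 (X(K, p) = 4 + 2*5 = 4 + 10 = 14)
H(y) = 6 (H(y) = 2*(y/y - 4/(-2)) = 2*(1 - 4*(-1/2)) = 2*(1 + 2) = 2*3 = 6)
N(G) = 5 - sqrt(14 + G) (N(G) = 5 - sqrt(G + 14) = 5 - sqrt(14 + G))
I(P) = -11 (I(P) = -5 - 6 = -11)
H(-9) + I(4)*N(-9) = 6 - 11*(5 - sqrt(14 - 9)) = 6 - 11*(5 - sqrt(5)) = 6 + (-55 + 11*sqrt(5)) = -49 + 11*sqrt(5)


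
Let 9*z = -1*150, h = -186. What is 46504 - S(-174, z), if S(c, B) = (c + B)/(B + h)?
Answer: 7068465/152 ≈ 46503.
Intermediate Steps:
z = -50/3 (z = (-1*150)/9 = (1/9)*(-150) = -50/3 ≈ -16.667)
S(c, B) = (B + c)/(-186 + B) (S(c, B) = (c + B)/(B - 186) = (B + c)/(-186 + B))
46504 - S(-174, z) = 46504 - (-50/3 - 174)/(-186 - 50/3) = 46504 - (-572)/((-608/3)*3) = 46504 - (-3)*(-572)/(608*3) = 46504 - 1*143/152 = 46504 - 143/152 = 7068465/152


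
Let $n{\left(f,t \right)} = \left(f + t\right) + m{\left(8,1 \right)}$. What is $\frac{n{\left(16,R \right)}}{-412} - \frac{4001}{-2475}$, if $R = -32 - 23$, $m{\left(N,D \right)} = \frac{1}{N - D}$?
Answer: $\frac{3053021}{1784475} \approx 1.7109$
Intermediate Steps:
$R = -55$
$n{\left(f,t \right)} = \frac{1}{7} + f + t$ ($n{\left(f,t \right)} = \left(f + t\right) - \frac{1}{1 - 8} = \left(f + t\right) - \frac{1}{-7} = \left(f + t\right) - - \frac{1}{7} = \left(f + t\right) + \frac{1}{7} = \frac{1}{7} + f + t$)
$\frac{n{\left(16,R \right)}}{-412} - \frac{4001}{-2475} = \frac{\frac{1}{7} + 16 - 55}{-412} - \frac{4001}{-2475} = \left(- \frac{272}{7}\right) \left(- \frac{1}{412}\right) - - \frac{4001}{2475} = \frac{68}{721} + \frac{4001}{2475} = \frac{3053021}{1784475}$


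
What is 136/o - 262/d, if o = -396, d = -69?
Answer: 7864/2277 ≈ 3.4537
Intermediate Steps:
136/o - 262/d = 136/(-396) - 262/(-69) = 136*(-1/396) - 262*(-1/69) = -34/99 + 262/69 = 7864/2277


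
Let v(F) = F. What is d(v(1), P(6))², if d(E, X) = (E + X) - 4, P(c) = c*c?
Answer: 1089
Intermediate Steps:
P(c) = c²
d(E, X) = -4 + E + X
d(v(1), P(6))² = (-4 + 1 + 6²)² = (-4 + 1 + 36)² = 33² = 1089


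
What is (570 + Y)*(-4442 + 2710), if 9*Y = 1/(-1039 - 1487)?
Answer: -11221956214/11367 ≈ -9.8724e+5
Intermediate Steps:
Y = -1/22734 (Y = 1/(9*(-1039 - 1487)) = (⅑)/(-2526) = (⅑)*(-1/2526) = -1/22734 ≈ -4.3987e-5)
(570 + Y)*(-4442 + 2710) = (570 - 1/22734)*(-4442 + 2710) = (12958379/22734)*(-1732) = -11221956214/11367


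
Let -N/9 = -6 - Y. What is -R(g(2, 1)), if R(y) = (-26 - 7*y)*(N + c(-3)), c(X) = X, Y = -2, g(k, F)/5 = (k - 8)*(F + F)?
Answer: -13002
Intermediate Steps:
g(k, F) = 10*F*(-8 + k) (g(k, F) = 5*((k - 8)*(F + F)) = 5*((-8 + k)*(2*F)) = 5*(2*F*(-8 + k)) = 10*F*(-8 + k))
N = 36 (N = -9*(-6 - 1*(-2)) = -9*(-6 + 2) = -9*(-4) = 36)
R(y) = -858 - 231*y (R(y) = (-26 - 7*y)*(36 - 3) = (-26 - 7*y)*33 = -858 - 231*y)
-R(g(2, 1)) = -(-858 - 2310*(-8 + 2)) = -(-858 - 2310*(-6)) = -(-858 - 231*(-60)) = -(-858 + 13860) = -1*13002 = -13002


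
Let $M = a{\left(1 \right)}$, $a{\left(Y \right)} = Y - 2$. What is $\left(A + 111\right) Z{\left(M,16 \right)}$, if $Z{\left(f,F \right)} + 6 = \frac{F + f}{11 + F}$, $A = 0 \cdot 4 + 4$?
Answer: $- \frac{5635}{9} \approx -626.11$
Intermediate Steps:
$a{\left(Y \right)} = -2 + Y$ ($a{\left(Y \right)} = Y - 2 = -2 + Y$)
$M = -1$ ($M = -2 + 1 = -1$)
$A = 4$ ($A = 0 + 4 = 4$)
$Z{\left(f,F \right)} = -6 + \frac{F + f}{11 + F}$
$\left(A + 111\right) Z{\left(M,16 \right)} = \left(4 + 111\right) \frac{-66 - 1 - 80}{11 + 16} = 115 \frac{-66 - 1 - 80}{27} = 115 \cdot \frac{1}{27} \left(-147\right) = 115 \left(- \frac{49}{9}\right) = - \frac{5635}{9}$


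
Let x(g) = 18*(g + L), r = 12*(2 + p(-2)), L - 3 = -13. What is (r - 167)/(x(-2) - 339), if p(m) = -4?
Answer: 191/555 ≈ 0.34414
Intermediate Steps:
L = -10 (L = 3 - 13 = -10)
r = -24 (r = 12*(2 - 4) = 12*(-2) = -24)
x(g) = -180 + 18*g (x(g) = 18*(g - 10) = 18*(-10 + g) = -180 + 18*g)
(r - 167)/(x(-2) - 339) = (-24 - 167)/((-180 + 18*(-2)) - 339) = -191/((-180 - 36) - 339) = -191/(-216 - 339) = -191/(-555) = -191*(-1/555) = 191/555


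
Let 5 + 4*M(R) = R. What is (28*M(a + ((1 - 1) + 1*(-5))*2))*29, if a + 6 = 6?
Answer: -3045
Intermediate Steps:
a = 0 (a = -6 + 6 = 0)
M(R) = -5/4 + R/4
(28*M(a + ((1 - 1) + 1*(-5))*2))*29 = (28*(-5/4 + (0 + ((1 - 1) + 1*(-5))*2)/4))*29 = (28*(-5/4 + (0 + (0 - 5)*2)/4))*29 = (28*(-5/4 + (0 - 5*2)/4))*29 = (28*(-5/4 + (0 - 10)/4))*29 = (28*(-5/4 + (¼)*(-10)))*29 = (28*(-5/4 - 5/2))*29 = (28*(-15/4))*29 = -105*29 = -3045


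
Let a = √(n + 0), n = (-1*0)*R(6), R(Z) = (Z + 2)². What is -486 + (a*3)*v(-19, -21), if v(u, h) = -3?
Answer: -486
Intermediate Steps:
R(Z) = (2 + Z)²
n = 0 (n = (-1*0)*(2 + 6)² = 0*8² = 0*64 = 0)
a = 0 (a = √(0 + 0) = √0 = 0)
-486 + (a*3)*v(-19, -21) = -486 + (0*3)*(-3) = -486 + 0*(-3) = -486 + 0 = -486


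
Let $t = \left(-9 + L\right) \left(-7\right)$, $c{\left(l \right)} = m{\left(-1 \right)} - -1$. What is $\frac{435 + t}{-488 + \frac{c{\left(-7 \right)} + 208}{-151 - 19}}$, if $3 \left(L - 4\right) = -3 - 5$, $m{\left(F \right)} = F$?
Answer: $- \frac{62305}{62376} \approx -0.99886$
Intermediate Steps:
$c{\left(l \right)} = 0$ ($c{\left(l \right)} = -1 - -1 = -1 + 1 = 0$)
$L = \frac{4}{3}$ ($L = 4 + \frac{-3 - 5}{3} = 4 + \frac{1}{3} \left(-8\right) = 4 - \frac{8}{3} = \frac{4}{3} \approx 1.3333$)
$t = \frac{161}{3}$ ($t = \left(-9 + \frac{4}{3}\right) \left(-7\right) = \left(- \frac{23}{3}\right) \left(-7\right) = \frac{161}{3} \approx 53.667$)
$\frac{435 + t}{-488 + \frac{c{\left(-7 \right)} + 208}{-151 - 19}} = \frac{435 + \frac{161}{3}}{-488 + \frac{0 + 208}{-151 - 19}} = \frac{1466}{3 \left(-488 + \frac{208}{-170}\right)} = \frac{1466}{3 \left(-488 + 208 \left(- \frac{1}{170}\right)\right)} = \frac{1466}{3 \left(-488 - \frac{104}{85}\right)} = \frac{1466}{3 \left(- \frac{41584}{85}\right)} = \frac{1466}{3} \left(- \frac{85}{41584}\right) = - \frac{62305}{62376}$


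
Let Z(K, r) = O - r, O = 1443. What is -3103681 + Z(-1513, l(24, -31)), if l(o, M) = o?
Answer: -3102262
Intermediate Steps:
Z(K, r) = 1443 - r
-3103681 + Z(-1513, l(24, -31)) = -3103681 + (1443 - 1*24) = -3103681 + (1443 - 24) = -3103681 + 1419 = -3102262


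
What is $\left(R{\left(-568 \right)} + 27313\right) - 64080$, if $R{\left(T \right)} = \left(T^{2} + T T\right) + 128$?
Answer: $608609$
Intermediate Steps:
$R{\left(T \right)} = 128 + 2 T^{2}$ ($R{\left(T \right)} = \left(T^{2} + T^{2}\right) + 128 = 2 T^{2} + 128 = 128 + 2 T^{2}$)
$\left(R{\left(-568 \right)} + 27313\right) - 64080 = \left(\left(128 + 2 \left(-568\right)^{2}\right) + 27313\right) - 64080 = \left(\left(128 + 2 \cdot 322624\right) + 27313\right) - 64080 = \left(\left(128 + 645248\right) + 27313\right) - 64080 = \left(645376 + 27313\right) - 64080 = 672689 - 64080 = 608609$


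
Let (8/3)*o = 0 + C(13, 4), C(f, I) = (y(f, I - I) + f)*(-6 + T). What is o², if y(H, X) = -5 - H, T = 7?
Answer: 225/64 ≈ 3.5156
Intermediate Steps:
C(f, I) = -5 (C(f, I) = ((-5 - f) + f)*(-6 + 7) = -5*1 = -5)
o = -15/8 (o = 3*(0 - 5)/8 = (3/8)*(-5) = -15/8 ≈ -1.8750)
o² = (-15/8)² = 225/64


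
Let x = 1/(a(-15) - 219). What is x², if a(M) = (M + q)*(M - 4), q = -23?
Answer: 1/253009 ≈ 3.9524e-6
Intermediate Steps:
a(M) = (-23 + M)*(-4 + M) (a(M) = (M - 23)*(M - 4) = (-23 + M)*(-4 + M))
x = 1/503 (x = 1/((92 + (-15)² - 27*(-15)) - 219) = 1/((92 + 225 + 405) - 219) = 1/(722 - 219) = 1/503 ≈ 0.0019881)
x² = (1/503)² = 1/253009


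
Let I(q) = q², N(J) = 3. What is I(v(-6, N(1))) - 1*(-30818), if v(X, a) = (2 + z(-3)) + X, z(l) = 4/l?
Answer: 277618/9 ≈ 30846.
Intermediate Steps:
v(X, a) = ⅔ + X (v(X, a) = (2 + 4/(-3)) + X = (2 + 4*(-⅓)) + X = (2 - 4/3) + X = ⅔ + X)
I(v(-6, N(1))) - 1*(-30818) = (⅔ - 6)² - 1*(-30818) = (-16/3)² + 30818 = 256/9 + 30818 = 277618/9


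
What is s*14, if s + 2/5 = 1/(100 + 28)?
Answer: -1757/320 ≈ -5.4906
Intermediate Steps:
s = -251/640 (s = -⅖ + 1/(100 + 28) = -⅖ + 1/128 = -251/640 ≈ -0.39219)
s*14 = -251/640*14 = -1757/320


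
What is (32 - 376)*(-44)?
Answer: 15136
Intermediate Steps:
(32 - 376)*(-44) = -344*(-44) = 15136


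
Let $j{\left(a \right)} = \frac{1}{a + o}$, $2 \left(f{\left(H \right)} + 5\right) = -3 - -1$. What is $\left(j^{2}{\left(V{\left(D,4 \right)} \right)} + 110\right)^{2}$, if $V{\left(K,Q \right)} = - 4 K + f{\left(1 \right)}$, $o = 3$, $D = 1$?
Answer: $\frac{29062881}{2401} \approx 12104.0$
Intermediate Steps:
$f{\left(H \right)} = -6$ ($f{\left(H \right)} = -5 + \frac{-3 - -1}{2} = -5 + \frac{-3 + 1}{2} = -5 + \frac{1}{2} \left(-2\right) = -5 - 1 = -6$)
$V{\left(K,Q \right)} = -6 - 4 K$ ($V{\left(K,Q \right)} = - 4 K - 6 = -6 - 4 K$)
$j{\left(a \right)} = \frac{1}{3 + a}$ ($j{\left(a \right)} = \frac{1}{a + 3} = \frac{1}{3 + a}$)
$\left(j^{2}{\left(V{\left(D,4 \right)} \right)} + 110\right)^{2} = \left(\left(\frac{1}{3 - 10}\right)^{2} + 110\right)^{2} = \left(\left(\frac{1}{-7}\right)^{2} + 110\right)^{2} = \left(\left(- \frac{1}{7}\right)^{2} + 110\right)^{2} = \left(\frac{1}{49} + 110\right)^{2} = \left(\frac{5391}{49}\right)^{2} = \frac{29062881}{2401}$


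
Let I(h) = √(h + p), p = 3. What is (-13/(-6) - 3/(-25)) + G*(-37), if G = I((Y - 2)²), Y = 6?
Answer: 343/150 - 37*√19 ≈ -158.99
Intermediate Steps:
I(h) = √(3 + h) (I(h) = √(h + 3) = √(3 + h))
G = √19 (G = √(3 + (6 - 2)²) = √(3 + 4²) = √(3 + 16) = √19 ≈ 4.3589)
(-13/(-6) - 3/(-25)) + G*(-37) = (-13/(-6) - 3/(-25)) + √19*(-37) = (-13*(-⅙) - 3*(-1/25)) - 37*√19 = (13/6 + 3/25) - 37*√19 = 343/150 - 37*√19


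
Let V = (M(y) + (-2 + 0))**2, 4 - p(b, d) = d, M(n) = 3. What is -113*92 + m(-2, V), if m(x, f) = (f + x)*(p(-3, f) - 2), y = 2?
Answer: -10397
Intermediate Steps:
p(b, d) = 4 - d
V = 1 (V = (3 + (-2 + 0))**2 = (3 - 2)**2 = 1**2 = 1)
m(x, f) = (2 - f)*(f + x) (m(x, f) = (f + x)*((4 - f) - 2) = (f + x)*(2 - f) = (2 - f)*(f + x))
-113*92 + m(-2, V) = -113*92 + (-1*1**2 + 2*1 + 2*(-2) - 1*1*(-2)) = -10396 + (-1*1 + 2 - 4 + 2) = -10396 + (-1 + 2 - 4 + 2) = -10396 - 1 = -10397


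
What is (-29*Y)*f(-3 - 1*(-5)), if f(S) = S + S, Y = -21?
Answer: 2436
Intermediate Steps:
f(S) = 2*S
(-29*Y)*f(-3 - 1*(-5)) = (-29*(-21))*(2*(-3 - 1*(-5))) = 609*(2*(-3 + 5)) = 609*(2*2) = 609*4 = 2436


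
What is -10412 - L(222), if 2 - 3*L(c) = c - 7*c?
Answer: -32570/3 ≈ -10857.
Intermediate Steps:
L(c) = 2/3 + 2*c (L(c) = 2/3 - (c - 7*c)/3 = 2/3 - (-2)*c = 2/3 + 2*c)
-10412 - L(222) = -10412 - (2/3 + 2*222) = -10412 - (2/3 + 444) = -10412 - 1*1334/3 = -10412 - 1334/3 = -32570/3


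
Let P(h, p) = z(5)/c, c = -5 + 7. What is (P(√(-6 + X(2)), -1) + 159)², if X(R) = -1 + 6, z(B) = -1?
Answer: 100489/4 ≈ 25122.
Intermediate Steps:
c = 2
X(R) = 5
P(h, p) = -½ (P(h, p) = -1/2 = -1*½ = -½)
(P(√(-6 + X(2)), -1) + 159)² = (-½ + 159)² = (317/2)² = 100489/4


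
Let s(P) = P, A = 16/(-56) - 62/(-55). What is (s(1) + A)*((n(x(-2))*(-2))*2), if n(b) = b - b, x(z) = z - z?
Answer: 0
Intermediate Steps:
A = 324/385 (A = 16*(-1/56) - 62*(-1/55) = -2/7 + 62/55 = 324/385 ≈ 0.84156)
x(z) = 0
n(b) = 0
(s(1) + A)*((n(x(-2))*(-2))*2) = (1 + 324/385)*((0*(-2))*2) = 709*(0*2)/385 = (709/385)*0 = 0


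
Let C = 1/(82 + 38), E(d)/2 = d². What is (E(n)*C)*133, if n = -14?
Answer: 6517/15 ≈ 434.47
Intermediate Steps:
E(d) = 2*d²
C = 1/120 ≈ 0.0083333
(E(n)*C)*133 = ((2*(-14)²)*(1/120))*133 = ((2*196)*(1/120))*133 = (392*(1/120))*133 = (49/15)*133 = 6517/15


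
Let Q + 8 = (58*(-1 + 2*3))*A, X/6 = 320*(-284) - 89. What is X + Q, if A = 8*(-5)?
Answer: -557422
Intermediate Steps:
X = -545814 (X = 6*(320*(-284) - 89) = 6*(-90880 - 89) = 6*(-90969) = -545814)
A = -40
Q = -11608 (Q = -8 + (58*(-1 + 2*3))*(-40) = -8 + (58*(-1 + 6))*(-40) = -8 + (58*5)*(-40) = -8 + 290*(-40) = -8 - 11600 = -11608)
X + Q = -545814 - 11608 = -557422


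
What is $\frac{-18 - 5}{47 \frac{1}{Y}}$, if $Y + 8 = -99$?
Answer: $\frac{2461}{47} \approx 52.362$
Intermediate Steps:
$Y = -107$ ($Y = -8 - 99 = -107$)
$\frac{-18 - 5}{47 \frac{1}{Y}} = \frac{-18 - 5}{47 \frac{1}{-107}} = \frac{-18 - 5}{47 \left(- \frac{1}{107}\right)} = \frac{1}{- \frac{47}{107}} \left(-23\right) = \left(- \frac{107}{47}\right) \left(-23\right) = \frac{2461}{47}$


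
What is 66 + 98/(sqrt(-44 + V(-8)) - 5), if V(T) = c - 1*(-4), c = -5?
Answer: 59 - 21*I*sqrt(5)/5 ≈ 59.0 - 9.3915*I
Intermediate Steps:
V(T) = -1 (V(T) = -5 - 1*(-4) = -5 + 4 = -1)
66 + 98/(sqrt(-44 + V(-8)) - 5) = 66 + 98/(sqrt(-44 - 1) - 5) = 66 + 98/(sqrt(-45) - 5) = 66 + 98/(3*I*sqrt(5) - 5) = 66 + 98/(-5 + 3*I*sqrt(5))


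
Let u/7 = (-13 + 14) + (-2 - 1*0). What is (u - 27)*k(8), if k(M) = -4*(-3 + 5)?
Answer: 272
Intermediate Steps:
k(M) = -8 (k(M) = -4*2 = -8)
u = -7 (u = 7*((-13 + 14) + (-2 - 1*0)) = 7*(1 + (-2 + 0)) = 7*(1 - 2) = 7*(-1) = -7)
(u - 27)*k(8) = (-7 - 27)*(-8) = -34*(-8) = 272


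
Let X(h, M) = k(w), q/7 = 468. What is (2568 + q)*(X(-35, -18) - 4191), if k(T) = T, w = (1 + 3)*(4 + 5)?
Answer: -24281820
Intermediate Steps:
q = 3276 (q = 7*468 = 3276)
w = 36 (w = 4*9 = 36)
X(h, M) = 36
(2568 + q)*(X(-35, -18) - 4191) = (2568 + 3276)*(36 - 4191) = 5844*(-4155) = -24281820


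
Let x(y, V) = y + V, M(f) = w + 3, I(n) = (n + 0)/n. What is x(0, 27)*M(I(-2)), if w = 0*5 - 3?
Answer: 0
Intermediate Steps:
w = -3 (w = 0 - 3 = -3)
I(n) = 1 (I(n) = n/n = 1)
M(f) = 0 (M(f) = -3 + 3 = 0)
x(y, V) = V + y
x(0, 27)*M(I(-2)) = (27 + 0)*0 = 27*0 = 0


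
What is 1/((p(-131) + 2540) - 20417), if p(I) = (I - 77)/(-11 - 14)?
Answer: -25/446717 ≈ -5.5964e-5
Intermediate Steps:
p(I) = 77/25 - I/25 (p(I) = (-77 + I)/(-25) = (-77 + I)*(-1/25) = 77/25 - I/25)
1/((p(-131) + 2540) - 20417) = 1/(((77/25 - 1/25*(-131)) + 2540) - 20417) = 1/(((77/25 + 131/25) + 2540) - 20417) = 1/((208/25 + 2540) - 20417) = 1/(63708/25 - 20417) = 1/(-446717/25) = -25/446717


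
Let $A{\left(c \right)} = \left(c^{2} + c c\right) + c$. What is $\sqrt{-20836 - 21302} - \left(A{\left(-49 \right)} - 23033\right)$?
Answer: $18280 + 3 i \sqrt{4682} \approx 18280.0 + 205.28 i$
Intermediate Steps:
$A{\left(c \right)} = c + 2 c^{2}$ ($A{\left(c \right)} = \left(c^{2} + c^{2}\right) + c = 2 c^{2} + c = c + 2 c^{2}$)
$\sqrt{-20836 - 21302} - \left(A{\left(-49 \right)} - 23033\right) = \sqrt{-20836 - 21302} - \left(- 49 \left(1 + 2 \left(-49\right)\right) - 23033\right) = \sqrt{-42138} - \left(- 49 \left(1 - 98\right) - 23033\right) = 3 i \sqrt{4682} - \left(\left(-49\right) \left(-97\right) - 23033\right) = 3 i \sqrt{4682} - \left(4753 - 23033\right) = 3 i \sqrt{4682} - -18280 = 3 i \sqrt{4682} + 18280 = 18280 + 3 i \sqrt{4682}$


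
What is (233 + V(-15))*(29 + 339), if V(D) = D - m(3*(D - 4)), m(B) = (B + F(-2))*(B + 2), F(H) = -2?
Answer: -1113936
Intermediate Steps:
m(B) = (-2 + B)*(2 + B) (m(B) = (B - 2)*(B + 2) = (-2 + B)*(2 + B))
V(D) = 4 + D - (-12 + 3*D)² (V(D) = D - (-4 + (3*(D - 4))²) = D - (-4 + (3*(-4 + D))²) = D - (-4 + (-12 + 3*D)²) = D + (4 - (-12 + 3*D)²) = 4 + D - (-12 + 3*D)²)
(233 + V(-15))*(29 + 339) = (233 + (4 - 15 - 9*(-4 - 15)²))*(29 + 339) = (233 + (4 - 15 - 9*(-19)²))*368 = (233 + (4 - 15 - 9*361))*368 = (233 + (4 - 15 - 3249))*368 = (233 - 3260)*368 = -3027*368 = -1113936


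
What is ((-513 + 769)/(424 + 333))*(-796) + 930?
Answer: 500234/757 ≈ 660.81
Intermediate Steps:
((-513 + 769)/(424 + 333))*(-796) + 930 = (256/757)*(-796) + 930 = -203776/757 + 930 = 500234/757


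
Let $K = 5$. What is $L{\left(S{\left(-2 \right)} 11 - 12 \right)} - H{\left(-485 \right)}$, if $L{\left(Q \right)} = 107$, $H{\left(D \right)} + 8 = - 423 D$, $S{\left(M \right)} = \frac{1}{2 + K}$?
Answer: $-205040$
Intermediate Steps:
$S{\left(M \right)} = \frac{1}{7}$ ($S{\left(M \right)} = \frac{1}{2 + 5} = \frac{1}{7}$)
$H{\left(D \right)} = -8 - 423 D$
$L{\left(S{\left(-2 \right)} 11 - 12 \right)} - H{\left(-485 \right)} = 107 - \left(-8 - -205155\right) = 107 - \left(-8 + 205155\right) = 107 - 205147 = -205040$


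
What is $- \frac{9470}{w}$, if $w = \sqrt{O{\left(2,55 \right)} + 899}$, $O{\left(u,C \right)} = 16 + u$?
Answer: $- \frac{9470 \sqrt{917}}{917} \approx -312.73$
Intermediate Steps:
$w = \sqrt{917}$ ($w = \sqrt{\left(16 + 2\right) + 899} = \sqrt{18 + 899} = \sqrt{917} \approx 30.282$)
$- \frac{9470}{w} = - \frac{9470}{\sqrt{917}} = - 9470 \frac{\sqrt{917}}{917} = - \frac{9470 \sqrt{917}}{917}$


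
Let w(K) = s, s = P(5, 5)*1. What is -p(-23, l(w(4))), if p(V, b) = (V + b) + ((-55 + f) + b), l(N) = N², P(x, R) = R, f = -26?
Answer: 54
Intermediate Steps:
s = 5 (s = 5*1 = 5)
w(K) = 5
p(V, b) = -81 + V + 2*b (p(V, b) = (V + b) + ((-55 - 26) + b) = (V + b) + (-81 + b) = -81 + V + 2*b)
-p(-23, l(w(4))) = -(-81 - 23 + 2*5²) = -(-81 - 23 + 2*25) = -(-81 - 23 + 50) = -1*(-54) = 54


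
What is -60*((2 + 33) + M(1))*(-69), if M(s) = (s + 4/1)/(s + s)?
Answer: 155250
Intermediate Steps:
M(s) = (4 + s)/(2*s) (M(s) = (s + 4*1)/((2*s)) = (s + 4)*(1/(2*s)) = (4 + s)*(1/(2*s)) = (4 + s)/(2*s))
-60*((2 + 33) + M(1))*(-69) = -60*((2 + 33) + (½)*(4 + 1)/1)*(-69) = -60*(35 + (½)*1*5)*(-69) = -60*(35 + 5/2)*(-69) = -60*75/2*(-69) = -2250*(-69) = 155250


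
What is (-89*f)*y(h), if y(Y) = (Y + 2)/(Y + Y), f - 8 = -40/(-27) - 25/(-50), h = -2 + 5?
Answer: -239855/324 ≈ -740.29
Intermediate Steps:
h = 3
f = 539/54 (f = 8 + (-40/(-27) - 25/(-50)) = 8 + (-40*(-1/27) - 25*(-1/50)) = 8 + (40/27 + 1/2) = 8 + 107/54 = 539/54 ≈ 9.9815)
y(Y) = (2 + Y)/(2*Y) (y(Y) = (2 + Y)/((2*Y)) = (2 + Y)*(1/(2*Y)) = (2 + Y)/(2*Y))
(-89*f)*y(h) = (-89*539/54)*((1/2)*(2 + 3)/3) = -47971*5/(108*3) = -47971/54*5/6 = -239855/324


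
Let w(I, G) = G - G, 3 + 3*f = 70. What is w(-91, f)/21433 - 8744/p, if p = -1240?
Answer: 1093/155 ≈ 7.0516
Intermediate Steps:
f = 67/3 (f = -1 + (1/3)*70 = -1 + 70/3 = 67/3 ≈ 22.333)
w(I, G) = 0
w(-91, f)/21433 - 8744/p = 0/21433 - 8744/(-1240) = 0*(1/21433) - 8744*(-1/1240) = 0 + 1093/155 = 1093/155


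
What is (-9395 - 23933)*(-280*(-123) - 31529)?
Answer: -97017808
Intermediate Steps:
(-9395 - 23933)*(-280*(-123) - 31529) = -33328*(34440 - 31529) = -33328*2911 = -97017808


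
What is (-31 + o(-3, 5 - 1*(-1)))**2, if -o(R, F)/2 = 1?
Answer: 1089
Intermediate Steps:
o(R, F) = -2 (o(R, F) = -2*1 = -2)
(-31 + o(-3, 5 - 1*(-1)))**2 = (-31 - 2)**2 = (-33)**2 = 1089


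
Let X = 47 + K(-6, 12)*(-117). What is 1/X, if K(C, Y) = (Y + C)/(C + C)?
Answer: 2/211 ≈ 0.0094787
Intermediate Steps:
K(C, Y) = (C + Y)/(2*C) (K(C, Y) = (C + Y)/((2*C)) = (C + Y)*(1/(2*C)) = (C + Y)/(2*C))
X = 211/2 (X = 47 + ((½)*(-6 + 12)/(-6))*(-117) = 47 + ((½)*(-⅙)*6)*(-117) = 47 - ½*(-117) = 47 + 117/2 = 211/2 ≈ 105.50)
1/X = 1/(211/2) = 2/211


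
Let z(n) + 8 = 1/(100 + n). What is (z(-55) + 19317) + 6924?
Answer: 1180486/45 ≈ 26233.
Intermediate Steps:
z(n) = -8 + 1/(100 + n)
(z(-55) + 19317) + 6924 = ((-799 - 8*(-55))/(100 - 55) + 19317) + 6924 = ((-799 + 440)/45 + 19317) + 6924 = ((1/45)*(-359) + 19317) + 6924 = (-359/45 + 19317) + 6924 = 868906/45 + 6924 = 1180486/45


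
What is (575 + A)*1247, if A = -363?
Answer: 264364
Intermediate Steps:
(575 + A)*1247 = (575 - 363)*1247 = 212*1247 = 264364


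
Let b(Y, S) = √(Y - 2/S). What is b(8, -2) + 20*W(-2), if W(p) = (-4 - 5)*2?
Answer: -357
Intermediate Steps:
W(p) = -18 (W(p) = -9*2 = -18)
b(8, -2) + 20*W(-2) = √(8 - 2/(-2)) + 20*(-18) = √(8 - 2*(-½)) - 360 = √(8 + 1) - 360 = √9 - 360 = 3 - 360 = -357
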